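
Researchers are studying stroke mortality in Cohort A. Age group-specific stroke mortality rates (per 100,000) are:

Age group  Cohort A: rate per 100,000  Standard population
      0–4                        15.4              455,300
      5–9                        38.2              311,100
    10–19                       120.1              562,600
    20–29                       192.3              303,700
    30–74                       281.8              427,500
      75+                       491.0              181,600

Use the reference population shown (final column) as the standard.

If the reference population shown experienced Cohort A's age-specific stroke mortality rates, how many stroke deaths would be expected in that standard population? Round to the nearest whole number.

Expected stroke deaths = Σ (standard pop × age-specific rate ÷ 100,000)
= 455,300×15.4/100,000 + 311,100×38.2/100,000 + 562,600×120.1/100,000 + 303,700×192.3/100,000 + 427,500×281.8/100,000 + 181,600×491.0/100,000
= 70.12 + 118.84 + 675.68 + 584.02 + 1204.69 + 891.66 = 3545.01.

3545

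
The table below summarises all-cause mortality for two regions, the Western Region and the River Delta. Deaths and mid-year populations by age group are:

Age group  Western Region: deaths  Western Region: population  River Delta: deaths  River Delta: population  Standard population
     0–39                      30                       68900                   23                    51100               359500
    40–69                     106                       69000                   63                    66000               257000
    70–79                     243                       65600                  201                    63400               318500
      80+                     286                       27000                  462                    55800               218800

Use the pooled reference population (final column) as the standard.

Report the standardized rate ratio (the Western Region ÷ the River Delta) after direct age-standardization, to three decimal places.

1.254

Age-specific rates per 1000 for the Western Region: 0.435, 1.536, 3.704, 10.593.
For the River Delta: 0.450, 0.955, 3.170, 8.280.
Standard total = 1153800; weights = 0.3116, 0.2227, 0.2760, 0.1896.
The Western Region: 0.3116×0.435 + 0.2227×1.536 + 0.2760×3.704 + 0.1896×10.593 = 3.5091 per 1000.
The River Delta: 0.3116×0.450 + 0.2227×0.955 + 0.2760×3.170 + 0.1896×8.280 = 2.7981 per 1000.
Ratio = 3.5091 ÷ 2.7981 = 1.25410.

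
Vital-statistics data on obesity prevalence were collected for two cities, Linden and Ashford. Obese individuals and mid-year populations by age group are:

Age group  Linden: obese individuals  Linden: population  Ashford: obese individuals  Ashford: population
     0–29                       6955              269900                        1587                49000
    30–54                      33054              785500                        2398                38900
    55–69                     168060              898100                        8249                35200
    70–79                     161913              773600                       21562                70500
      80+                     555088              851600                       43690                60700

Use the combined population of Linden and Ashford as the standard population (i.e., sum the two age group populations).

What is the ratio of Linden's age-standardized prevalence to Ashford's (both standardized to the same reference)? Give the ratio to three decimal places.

Age-specific rates per 1000 for Linden: 25.769, 42.080, 187.128, 209.298, 651.818.
For Ashford: 32.388, 61.645, 234.347, 305.844, 719.769.
Combined standard total = 3833000; weights = 0.0832, 0.2151, 0.2435, 0.2202, 0.2380.
Linden: 0.0832×25.769 + 0.2151×42.080 + 0.2435×187.128 + 0.2202×209.298 + 0.2380×651.818 = 257.9904 per 1000.
Ashford: 0.0832×32.388 + 0.2151×61.645 + 0.2435×234.347 + 0.2202×305.844 + 0.2380×719.769 = 311.6809 per 1000.
Ratio = 257.9904 ÷ 311.6809 = 0.82774.

0.828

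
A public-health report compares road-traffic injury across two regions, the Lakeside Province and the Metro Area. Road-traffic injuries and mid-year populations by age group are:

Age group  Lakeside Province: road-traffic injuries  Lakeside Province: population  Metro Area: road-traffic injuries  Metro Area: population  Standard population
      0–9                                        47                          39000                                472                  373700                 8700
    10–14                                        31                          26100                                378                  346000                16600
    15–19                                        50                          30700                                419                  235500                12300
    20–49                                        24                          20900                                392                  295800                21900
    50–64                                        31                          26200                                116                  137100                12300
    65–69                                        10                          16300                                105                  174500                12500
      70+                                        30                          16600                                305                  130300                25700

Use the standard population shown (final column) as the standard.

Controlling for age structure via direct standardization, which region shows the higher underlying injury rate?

Metro Area

Age-specific rates per 100000 for the Lakeside Province: 120.51, 118.77, 162.87, 114.83, 118.32, 61.35, 180.72.
For the Metro Area: 126.30, 109.25, 177.92, 132.52, 84.61, 60.17, 234.08.
Standard total = 110000; weights = 0.0791, 0.1509, 0.1118, 0.1991, 0.1118, 0.1136, 0.2336.
The Lakeside Province: 0.0791×120.51 + 0.1509×118.77 + 0.1118×162.87 + 0.1991×114.83 + 0.1118×118.32 + 0.1136×61.35 + 0.2336×180.72 = 130.9545 per 100000.
The Metro Area: 0.0791×126.30 + 0.1509×109.25 + 0.1118×177.92 + 0.1991×132.52 + 0.1118×84.61 + 0.1136×60.17 + 0.2336×234.08 = 143.7418 per 100000.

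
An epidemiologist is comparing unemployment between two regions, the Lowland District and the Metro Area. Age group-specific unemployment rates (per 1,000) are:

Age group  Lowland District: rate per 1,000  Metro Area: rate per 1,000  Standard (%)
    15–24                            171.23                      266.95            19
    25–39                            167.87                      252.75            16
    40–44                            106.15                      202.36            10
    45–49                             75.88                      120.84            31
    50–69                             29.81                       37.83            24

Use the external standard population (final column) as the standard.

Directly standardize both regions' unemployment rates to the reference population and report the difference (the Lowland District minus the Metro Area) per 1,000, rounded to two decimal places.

-57.25

Standard weights: 0.19, 0.16, 0.10, 0.31, 0.24.
The Lowland District: 0.1900×171.23 + 0.1600×167.87 + 0.1000×106.15 + 0.3100×75.88 + 0.2400×29.81 = 100.6851 per 1,000.
The Metro Area: 0.1900×266.95 + 0.1600×252.75 + 0.1000×202.36 + 0.3100×120.84 + 0.2400×37.83 = 157.9361 per 1,000.
Difference = 100.6851 − 157.9361 = -57.2510.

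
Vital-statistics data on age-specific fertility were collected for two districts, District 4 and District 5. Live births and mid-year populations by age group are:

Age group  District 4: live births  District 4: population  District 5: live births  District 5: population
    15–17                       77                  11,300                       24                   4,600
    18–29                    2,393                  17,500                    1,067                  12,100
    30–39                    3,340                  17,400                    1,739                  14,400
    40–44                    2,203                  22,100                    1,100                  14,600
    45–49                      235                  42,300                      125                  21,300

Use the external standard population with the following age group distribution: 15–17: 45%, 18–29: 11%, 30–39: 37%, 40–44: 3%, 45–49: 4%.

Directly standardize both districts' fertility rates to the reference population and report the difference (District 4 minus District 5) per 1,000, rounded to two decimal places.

33.12

Age-specific rates per 1,000 for District 4: 6.814, 136.743, 191.954, 99.683, 5.556.
For District 5: 5.217, 88.182, 120.764, 75.342, 5.869.
Standard weights: 0.45, 0.11, 0.37, 0.03, 0.04.
District 4: 0.4500×6.814 + 0.1100×136.743 + 0.3700×191.954 + 0.0300×99.683 + 0.0400×5.556 = 92.3438 per 1,000.
District 5: 0.4500×5.217 + 0.1100×88.182 + 0.3700×120.764 + 0.0300×75.342 + 0.0400×5.869 = 59.2255 per 1,000.
Difference = 92.3438 − 59.2255 = 33.1183.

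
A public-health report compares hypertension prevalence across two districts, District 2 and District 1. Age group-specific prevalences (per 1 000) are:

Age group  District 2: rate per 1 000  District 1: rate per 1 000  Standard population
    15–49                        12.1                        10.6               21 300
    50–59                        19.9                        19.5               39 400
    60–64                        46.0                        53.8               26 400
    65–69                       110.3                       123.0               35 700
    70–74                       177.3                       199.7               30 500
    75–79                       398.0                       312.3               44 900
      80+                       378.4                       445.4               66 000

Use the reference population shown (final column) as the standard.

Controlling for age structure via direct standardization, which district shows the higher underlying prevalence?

District 1

Standard total = 264 200; weights = 0.0806, 0.1491, 0.0999, 0.1351, 0.1154, 0.1699, 0.2498.
District 2: 0.0806×12.1 + 0.1491×19.9 + 0.0999×46.0 + 0.1351×110.3 + 0.1154×177.3 + 0.1699×398.0 + 0.2498×378.4 = 206.0793 per 1 000.
District 1: 0.0806×10.6 + 0.1491×19.5 + 0.0999×53.8 + 0.1351×123.0 + 0.1154×199.7 + 0.1699×312.3 + 0.2498×445.4 = 213.1530 per 1 000.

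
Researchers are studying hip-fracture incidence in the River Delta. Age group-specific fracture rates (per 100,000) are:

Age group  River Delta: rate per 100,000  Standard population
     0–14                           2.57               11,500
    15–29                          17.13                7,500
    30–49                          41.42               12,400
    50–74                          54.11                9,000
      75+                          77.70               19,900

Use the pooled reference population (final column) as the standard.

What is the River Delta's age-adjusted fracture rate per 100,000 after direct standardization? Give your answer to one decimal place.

Standard total = 60,300; weights = 0.1907, 0.1244, 0.2056, 0.1493, 0.3300.
Standardized rate: 0.1907×2.57 + 0.1244×17.13 + 0.2056×41.42 + 0.1493×54.11 + 0.3300×77.70 = 44.8567 per 100,000.

44.9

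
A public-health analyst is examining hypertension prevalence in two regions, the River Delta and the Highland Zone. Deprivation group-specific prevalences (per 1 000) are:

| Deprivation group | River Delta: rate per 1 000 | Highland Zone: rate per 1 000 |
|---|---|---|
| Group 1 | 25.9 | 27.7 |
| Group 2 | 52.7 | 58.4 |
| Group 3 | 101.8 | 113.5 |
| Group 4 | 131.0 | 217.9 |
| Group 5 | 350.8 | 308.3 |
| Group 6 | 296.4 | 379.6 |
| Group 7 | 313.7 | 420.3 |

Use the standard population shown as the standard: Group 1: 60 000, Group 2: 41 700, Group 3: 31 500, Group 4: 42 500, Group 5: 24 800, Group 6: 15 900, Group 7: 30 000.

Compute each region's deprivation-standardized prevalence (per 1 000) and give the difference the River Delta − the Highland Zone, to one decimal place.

Standard total = 246 400; weights = 0.2435, 0.1692, 0.1278, 0.1725, 0.1006, 0.0645, 0.1218.
The River Delta: 0.2435×25.9 + 0.1692×52.7 + 0.1278×101.8 + 0.1725×131.0 + 0.1006×350.8 + 0.0645×296.4 + 0.1218×313.7 = 143.4634 per 1 000.
The Highland Zone: 0.2435×27.7 + 0.1692×58.4 + 0.1278×113.5 + 0.1725×217.9 + 0.1006×308.3 + 0.0645×379.6 + 0.1218×420.3 = 175.4211 per 1 000.
Difference = 143.4634 − 175.4211 = -31.9577.

-32.0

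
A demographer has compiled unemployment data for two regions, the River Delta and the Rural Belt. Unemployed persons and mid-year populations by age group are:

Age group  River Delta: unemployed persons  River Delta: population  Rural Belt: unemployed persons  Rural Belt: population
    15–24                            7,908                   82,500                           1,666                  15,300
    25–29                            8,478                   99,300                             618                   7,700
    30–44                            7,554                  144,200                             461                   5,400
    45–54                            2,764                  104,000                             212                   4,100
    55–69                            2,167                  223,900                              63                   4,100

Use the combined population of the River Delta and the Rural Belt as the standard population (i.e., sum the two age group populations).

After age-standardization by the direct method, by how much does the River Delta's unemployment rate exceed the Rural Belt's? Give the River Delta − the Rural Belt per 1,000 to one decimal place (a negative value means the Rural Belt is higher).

Age-specific rates per 1,000 for the River Delta: 95.855, 85.378, 52.386, 26.577, 9.678.
For the Rural Belt: 108.889, 80.260, 85.370, 51.707, 15.366.
Combined standard total = 690,500; weights = 0.1416, 0.1550, 0.2167, 0.1566, 0.3302.
The River Delta: 0.1416×95.855 + 0.1550×85.378 + 0.2167×52.386 + 0.1566×26.577 + 0.3302×9.678 = 45.5127 per 1,000.
The Rural Belt: 0.1416×108.889 + 0.1550×80.260 + 0.2167×85.370 + 0.1566×51.707 + 0.3302×15.366 = 59.5243 per 1,000.
Difference = 45.5127 − 59.5243 = -14.0116.

-14.0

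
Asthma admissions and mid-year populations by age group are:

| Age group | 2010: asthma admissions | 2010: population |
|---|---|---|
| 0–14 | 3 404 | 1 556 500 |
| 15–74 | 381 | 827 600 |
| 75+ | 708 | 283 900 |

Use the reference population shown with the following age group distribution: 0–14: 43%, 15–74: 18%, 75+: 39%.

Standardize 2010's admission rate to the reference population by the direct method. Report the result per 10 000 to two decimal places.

19.96

Age-specific rates per 10 000 for 2010: 21.87, 4.60, 24.94.
Standard weights: 0.43, 0.18, 0.39.
Standardized rate: 0.4300×21.87 + 0.1800×4.60 + 0.3900×24.94 = 19.9585 per 10 000.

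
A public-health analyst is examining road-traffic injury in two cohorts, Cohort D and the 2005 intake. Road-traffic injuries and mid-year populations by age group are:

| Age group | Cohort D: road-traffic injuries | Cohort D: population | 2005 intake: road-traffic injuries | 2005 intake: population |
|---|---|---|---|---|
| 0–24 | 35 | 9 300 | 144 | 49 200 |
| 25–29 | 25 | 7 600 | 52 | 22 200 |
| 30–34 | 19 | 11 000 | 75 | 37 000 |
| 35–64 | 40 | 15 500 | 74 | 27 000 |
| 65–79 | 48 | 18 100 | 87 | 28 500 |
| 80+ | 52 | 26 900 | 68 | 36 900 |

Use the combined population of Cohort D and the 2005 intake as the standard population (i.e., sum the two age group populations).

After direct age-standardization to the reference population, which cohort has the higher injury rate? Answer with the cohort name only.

Cohort D

Age-specific rates per 100 000 for Cohort D: 376.34, 328.95, 172.73, 258.06, 265.19, 193.31.
For the 2005 intake: 292.68, 234.23, 202.70, 274.07, 305.26, 184.28.
Combined standard total = 289 200; weights = 0.2023, 0.1030, 0.1660, 0.1470, 0.1611, 0.2206.
Cohort D: 0.2023×376.34 + 0.1030×328.95 + 0.1660×172.73 + 0.1470×258.06 + 0.1611×265.19 + 0.2206×193.31 = 261.9935 per 100 000.
The 2005 intake: 0.2023×292.68 + 0.1030×234.23 + 0.1660×202.70 + 0.1470×274.07 + 0.1611×305.26 + 0.2206×184.28 = 247.1039 per 100 000.
The crude rates (247.74 vs 249.00) would put the 2005 intake higher, but that reflects its age composition; once standardized to a common age structure, Cohort D has the higher underlying rate.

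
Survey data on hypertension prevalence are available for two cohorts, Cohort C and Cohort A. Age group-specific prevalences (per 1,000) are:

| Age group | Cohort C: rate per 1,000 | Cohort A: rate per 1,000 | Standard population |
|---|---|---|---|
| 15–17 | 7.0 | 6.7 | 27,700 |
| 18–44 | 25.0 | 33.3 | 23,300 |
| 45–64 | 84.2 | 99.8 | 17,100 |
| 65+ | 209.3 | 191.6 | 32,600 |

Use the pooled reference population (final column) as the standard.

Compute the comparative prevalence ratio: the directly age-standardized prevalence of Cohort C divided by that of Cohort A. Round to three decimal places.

Standard total = 100,700; weights = 0.2751, 0.2314, 0.1698, 0.3237.
Cohort C: 0.2751×7.0 + 0.2314×25.0 + 0.1698×84.2 + 0.3237×209.3 = 89.7656 per 1,000.
Cohort A: 0.2751×6.7 + 0.2314×33.3 + 0.1698×99.8 + 0.3237×191.6 = 88.5225 per 1,000.
Ratio = 89.7656 ÷ 88.5225 = 1.01404.

1.014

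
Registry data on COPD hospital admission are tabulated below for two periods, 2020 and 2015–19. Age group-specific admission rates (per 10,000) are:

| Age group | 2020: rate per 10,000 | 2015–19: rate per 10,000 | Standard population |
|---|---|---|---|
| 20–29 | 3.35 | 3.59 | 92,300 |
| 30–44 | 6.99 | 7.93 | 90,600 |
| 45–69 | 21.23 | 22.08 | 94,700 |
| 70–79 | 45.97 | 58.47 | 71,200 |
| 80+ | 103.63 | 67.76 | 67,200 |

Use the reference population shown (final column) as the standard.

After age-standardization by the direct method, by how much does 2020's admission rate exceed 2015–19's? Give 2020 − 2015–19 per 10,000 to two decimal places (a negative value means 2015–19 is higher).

3.20

Standard total = 416,000; weights = 0.2219, 0.2178, 0.2276, 0.1712, 0.1615.
2020: 0.2219×3.35 + 0.2178×6.99 + 0.2276×21.23 + 0.1712×45.97 + 0.1615×103.63 = 31.7067 per 10,000.
2015–19: 0.2219×3.59 + 0.2178×7.93 + 0.2276×22.08 + 0.1712×58.47 + 0.1615×67.76 = 28.5032 per 10,000.
Difference = 31.7067 − 28.5032 = 3.2035.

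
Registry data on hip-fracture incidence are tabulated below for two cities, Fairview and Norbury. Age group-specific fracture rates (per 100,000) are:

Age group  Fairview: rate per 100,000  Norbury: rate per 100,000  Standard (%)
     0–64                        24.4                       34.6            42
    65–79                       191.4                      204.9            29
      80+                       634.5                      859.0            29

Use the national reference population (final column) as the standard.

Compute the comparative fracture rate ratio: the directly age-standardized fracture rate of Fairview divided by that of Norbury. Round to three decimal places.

0.773

Standard weights: 0.42, 0.29, 0.29.
Fairview: 0.4200×24.4 + 0.2900×191.4 + 0.2900×634.5 = 249.7590 per 100,000.
Norbury: 0.4200×34.6 + 0.2900×204.9 + 0.2900×859.0 = 323.0630 per 100,000.
Ratio = 249.7590 ÷ 323.0630 = 0.77310.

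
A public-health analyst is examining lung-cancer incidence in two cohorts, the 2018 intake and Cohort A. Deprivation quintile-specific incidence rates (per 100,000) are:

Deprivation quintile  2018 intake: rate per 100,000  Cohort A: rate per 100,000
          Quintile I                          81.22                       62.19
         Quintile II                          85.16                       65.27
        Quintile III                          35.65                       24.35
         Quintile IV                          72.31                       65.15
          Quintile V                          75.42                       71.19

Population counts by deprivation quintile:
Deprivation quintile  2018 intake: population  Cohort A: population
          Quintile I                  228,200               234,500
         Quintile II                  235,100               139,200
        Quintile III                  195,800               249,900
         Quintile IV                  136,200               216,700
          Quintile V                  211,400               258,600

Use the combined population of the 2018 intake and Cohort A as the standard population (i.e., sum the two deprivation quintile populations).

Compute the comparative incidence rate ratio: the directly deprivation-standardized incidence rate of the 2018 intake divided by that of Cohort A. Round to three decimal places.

1.214

Combined standard total = 2,105,600; weights = 0.2197, 0.1778, 0.2117, 0.1676, 0.2232.
The 2018 intake: 0.2197×81.22 + 0.1778×85.16 + 0.2117×35.65 + 0.1676×72.31 + 0.2232×75.42 = 69.4865 per 100,000.
Cohort A: 0.2197×62.19 + 0.1778×65.27 + 0.2117×24.35 + 0.1676×65.15 + 0.2232×71.19 = 57.2328 per 100,000.
Ratio = 69.4865 ÷ 57.2328 = 1.21410.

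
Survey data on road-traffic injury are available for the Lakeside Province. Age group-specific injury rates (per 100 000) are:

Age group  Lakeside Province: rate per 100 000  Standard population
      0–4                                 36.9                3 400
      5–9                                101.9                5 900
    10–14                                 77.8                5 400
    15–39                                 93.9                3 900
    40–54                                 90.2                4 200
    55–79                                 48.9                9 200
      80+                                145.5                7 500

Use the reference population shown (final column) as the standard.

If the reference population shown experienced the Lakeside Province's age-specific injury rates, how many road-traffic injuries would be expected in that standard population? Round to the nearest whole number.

34

Expected road-traffic injuries = Σ (standard pop × age-specific rate ÷ 100 000)
= 3 400×36.9/100 000 + 5 900×101.9/100 000 + 5 400×77.8/100 000 + 3 900×93.9/100 000 + 4 200×90.2/100 000 + 9 200×48.9/100 000 + 7 500×145.5/100 000
= 1.25 + 6.01 + 4.20 + 3.66 + 3.79 + 4.50 + 10.91 = 34.33.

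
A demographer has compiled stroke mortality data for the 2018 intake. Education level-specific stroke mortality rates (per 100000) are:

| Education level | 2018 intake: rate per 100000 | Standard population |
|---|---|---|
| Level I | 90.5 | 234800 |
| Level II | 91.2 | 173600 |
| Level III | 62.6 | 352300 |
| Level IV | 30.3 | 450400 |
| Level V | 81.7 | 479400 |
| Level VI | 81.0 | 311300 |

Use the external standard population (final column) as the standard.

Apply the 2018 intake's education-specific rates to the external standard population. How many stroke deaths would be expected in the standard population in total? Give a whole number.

Expected stroke deaths = Σ (standard pop × education-specific rate ÷ 100000)
= 234800×90.5/100000 + 173600×91.2/100000 + 352300×62.6/100000 + 450400×30.3/100000 + 479400×81.7/100000 + 311300×81.0/100000
= 212.49 + 158.32 + 220.54 + 136.47 + 391.67 + 252.15 = 1371.65.

1372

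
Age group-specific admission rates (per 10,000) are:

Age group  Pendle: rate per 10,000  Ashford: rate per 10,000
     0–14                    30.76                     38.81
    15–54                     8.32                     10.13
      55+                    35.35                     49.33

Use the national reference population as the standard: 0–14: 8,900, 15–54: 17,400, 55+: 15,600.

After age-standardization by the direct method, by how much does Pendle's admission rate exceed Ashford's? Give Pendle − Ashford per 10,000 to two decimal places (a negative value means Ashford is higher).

-7.67

Standard total = 41,900; weights = 0.2124, 0.4153, 0.3723.
Pendle: 0.2124×30.76 + 0.4153×8.32 + 0.3723×35.35 = 23.1502 per 10,000.
Ashford: 0.2124×38.81 + 0.4153×10.13 + 0.3723×49.33 = 30.8167 per 10,000.
Difference = 23.1502 − 30.8167 = -7.6665.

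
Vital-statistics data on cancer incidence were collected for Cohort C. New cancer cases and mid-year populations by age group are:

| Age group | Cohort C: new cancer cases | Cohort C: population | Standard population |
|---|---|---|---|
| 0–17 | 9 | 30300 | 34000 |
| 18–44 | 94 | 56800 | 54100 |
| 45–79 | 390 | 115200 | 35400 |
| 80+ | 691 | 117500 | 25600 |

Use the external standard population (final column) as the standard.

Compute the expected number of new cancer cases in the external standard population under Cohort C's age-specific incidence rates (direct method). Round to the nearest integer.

370

Age-specific rates per 100000 for Cohort C: 29.70, 165.49, 338.54, 588.09.
Expected new cancer cases = Σ (standard pop × age-specific rate ÷ 100000)
= 34000×29.70/100000 + 54100×165.49/100000 + 35400×338.54/100000 + 25600×588.09/100000
= 10.10 + 89.53 + 119.84 + 150.55 = 370.02.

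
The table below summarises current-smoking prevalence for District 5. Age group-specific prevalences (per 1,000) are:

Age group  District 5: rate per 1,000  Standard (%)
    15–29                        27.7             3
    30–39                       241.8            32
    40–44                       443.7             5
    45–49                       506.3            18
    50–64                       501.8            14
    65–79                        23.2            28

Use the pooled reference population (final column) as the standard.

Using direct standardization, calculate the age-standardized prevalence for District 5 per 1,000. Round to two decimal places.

268.27

Standard weights: 0.03, 0.32, 0.05, 0.18, 0.14, 0.28.
Standardized rate: 0.0300×27.7 + 0.3200×241.8 + 0.0500×443.7 + 0.1800×506.3 + 0.1400×501.8 + 0.2800×23.2 = 268.2740 per 1,000.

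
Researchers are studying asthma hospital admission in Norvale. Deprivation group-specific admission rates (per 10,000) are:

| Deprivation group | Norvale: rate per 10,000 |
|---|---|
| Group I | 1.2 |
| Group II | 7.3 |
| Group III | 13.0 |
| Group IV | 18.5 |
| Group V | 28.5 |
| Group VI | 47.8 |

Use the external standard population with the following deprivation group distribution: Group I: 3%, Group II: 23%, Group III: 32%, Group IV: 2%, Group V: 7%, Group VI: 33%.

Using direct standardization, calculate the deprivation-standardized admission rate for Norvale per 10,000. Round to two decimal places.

Standard weights: 0.03, 0.23, 0.32, 0.02, 0.07, 0.33.
Standardized rate: 0.0300×1.2 + 0.2300×7.3 + 0.3200×13.0 + 0.0200×18.5 + 0.0700×28.5 + 0.3300×47.8 = 24.0140 per 10,000.

24.01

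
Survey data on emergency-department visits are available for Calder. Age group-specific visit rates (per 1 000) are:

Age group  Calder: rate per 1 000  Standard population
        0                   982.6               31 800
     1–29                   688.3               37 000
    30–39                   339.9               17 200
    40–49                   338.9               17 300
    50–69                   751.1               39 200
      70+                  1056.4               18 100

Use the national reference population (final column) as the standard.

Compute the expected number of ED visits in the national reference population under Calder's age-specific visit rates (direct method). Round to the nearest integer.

Expected ED visits = Σ (standard pop × age-specific rate ÷ 1 000)
= 31 800×982.6/1 000 + 37 000×688.3/1 000 + 17 200×339.9/1 000 + 17 300×338.9/1 000 + 39 200×751.1/1 000 + 18 100×1056.4/1 000
= 31246.68 + 25467.10 + 5846.28 + 5862.97 + 29443.12 + 19120.84 = 116986.99.

116987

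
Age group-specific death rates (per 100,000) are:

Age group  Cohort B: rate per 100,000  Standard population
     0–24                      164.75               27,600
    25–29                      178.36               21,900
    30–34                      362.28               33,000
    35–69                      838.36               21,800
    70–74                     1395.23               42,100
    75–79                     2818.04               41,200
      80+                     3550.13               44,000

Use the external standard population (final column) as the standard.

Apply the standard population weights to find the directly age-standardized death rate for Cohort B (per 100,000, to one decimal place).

Standard total = 231,600; weights = 0.1192, 0.0946, 0.1425, 0.0941, 0.1818, 0.1779, 0.1900.
Standardized rate: 0.1192×164.75 + 0.0946×178.36 + 0.1425×362.28 + 0.0941×838.36 + 0.1818×1395.23 + 0.1779×2818.04 + 0.1900×3550.13 = 1596.4284 per 100,000.

1596.4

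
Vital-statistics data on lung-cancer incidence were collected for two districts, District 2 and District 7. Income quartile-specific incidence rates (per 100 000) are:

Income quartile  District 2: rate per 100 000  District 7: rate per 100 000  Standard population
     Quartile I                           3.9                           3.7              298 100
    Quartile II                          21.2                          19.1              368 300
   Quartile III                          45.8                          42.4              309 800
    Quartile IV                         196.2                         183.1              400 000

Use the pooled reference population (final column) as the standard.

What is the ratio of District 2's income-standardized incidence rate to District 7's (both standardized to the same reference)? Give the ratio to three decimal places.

1.075

Standard total = 1 376 200; weights = 0.2166, 0.2676, 0.2251, 0.2907.
District 2: 0.2166×3.9 + 0.2676×21.2 + 0.2251×45.8 + 0.2907×196.2 = 73.8551 per 100 000.
District 7: 0.2166×3.7 + 0.2676×19.1 + 0.2251×42.4 + 0.2907×183.1 = 68.6768 per 100 000.
Ratio = 73.8551 ÷ 68.6768 = 1.07540.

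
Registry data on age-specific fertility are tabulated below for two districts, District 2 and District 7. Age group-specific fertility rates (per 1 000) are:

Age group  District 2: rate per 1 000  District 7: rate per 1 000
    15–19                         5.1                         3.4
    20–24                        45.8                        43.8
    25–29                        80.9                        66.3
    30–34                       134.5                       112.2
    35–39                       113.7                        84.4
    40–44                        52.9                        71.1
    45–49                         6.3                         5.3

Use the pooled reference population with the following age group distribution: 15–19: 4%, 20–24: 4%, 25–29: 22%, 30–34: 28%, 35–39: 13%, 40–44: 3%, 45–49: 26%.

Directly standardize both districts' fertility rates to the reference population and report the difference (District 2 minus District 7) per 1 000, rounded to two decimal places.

Standard weights: 0.04, 0.04, 0.22, 0.28, 0.13, 0.03, 0.26.
District 2: 0.0400×5.1 + 0.0400×45.8 + 0.2200×80.9 + 0.2800×134.5 + 0.1300×113.7 + 0.0300×52.9 + 0.2600×6.3 = 75.5000 per 1 000.
District 7: 0.0400×3.4 + 0.0400×43.8 + 0.2200×66.3 + 0.2800×112.2 + 0.1300×84.4 + 0.0300×71.1 + 0.2600×5.3 = 62.3730 per 1 000.
Difference = 75.5000 − 62.3730 = 13.1270.

13.13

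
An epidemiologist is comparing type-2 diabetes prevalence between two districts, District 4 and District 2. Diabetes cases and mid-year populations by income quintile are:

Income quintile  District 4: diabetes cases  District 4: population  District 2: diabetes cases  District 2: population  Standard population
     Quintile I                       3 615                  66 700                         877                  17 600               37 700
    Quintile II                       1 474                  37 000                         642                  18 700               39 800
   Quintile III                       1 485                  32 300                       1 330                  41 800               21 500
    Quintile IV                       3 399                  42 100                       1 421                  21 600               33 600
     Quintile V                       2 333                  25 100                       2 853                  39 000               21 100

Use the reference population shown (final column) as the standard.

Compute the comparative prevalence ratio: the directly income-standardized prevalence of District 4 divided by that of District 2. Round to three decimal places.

1.209

Income-specific rates per 1 000 for District 4: 54.198, 39.838, 45.975, 80.736, 92.948.
For District 2: 49.830, 34.332, 31.818, 65.787, 73.154.
Standard total = 153 700; weights = 0.2453, 0.2589, 0.1399, 0.2186, 0.1373.
District 4: 0.2453×54.198 + 0.2589×39.838 + 0.1399×45.975 + 0.2186×80.736 + 0.1373×92.948 = 60.4504 per 1 000.
District 2: 0.2453×49.830 + 0.2589×34.332 + 0.1399×31.818 + 0.2186×65.787 + 0.1373×73.154 = 49.9873 per 1 000.
Ratio = 60.4504 ÷ 49.9873 = 1.20931.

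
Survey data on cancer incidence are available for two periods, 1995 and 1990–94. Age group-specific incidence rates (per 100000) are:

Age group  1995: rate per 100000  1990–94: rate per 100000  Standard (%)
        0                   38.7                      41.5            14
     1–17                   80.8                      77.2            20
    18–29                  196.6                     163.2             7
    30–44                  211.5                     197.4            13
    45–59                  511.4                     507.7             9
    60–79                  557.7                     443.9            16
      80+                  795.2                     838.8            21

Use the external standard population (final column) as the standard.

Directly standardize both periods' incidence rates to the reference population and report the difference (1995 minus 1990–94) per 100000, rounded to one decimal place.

Standard weights: 0.14, 0.20, 0.07, 0.13, 0.09, 0.16, 0.21.
1995: 0.1400×38.7 + 0.2000×80.8 + 0.0700×196.6 + 0.1300×211.5 + 0.0900×511.4 + 0.1600×557.7 + 0.2100×795.2 = 365.0850 per 100000.
1990–94: 0.1400×41.5 + 0.2000×77.2 + 0.0700×163.2 + 0.1300×197.4 + 0.0900×507.7 + 0.1600×443.9 + 0.2100×838.8 = 351.2010 per 100000.
Difference = 365.0850 − 351.2010 = 13.8840.

13.9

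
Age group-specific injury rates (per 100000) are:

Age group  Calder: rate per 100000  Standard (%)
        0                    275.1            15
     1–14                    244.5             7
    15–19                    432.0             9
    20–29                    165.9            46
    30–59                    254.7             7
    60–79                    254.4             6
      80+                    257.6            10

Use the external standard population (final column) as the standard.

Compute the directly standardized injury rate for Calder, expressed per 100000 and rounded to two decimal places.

Standard weights: 0.15, 0.07, 0.09, 0.46, 0.07, 0.06, 0.10.
Standardized rate: 0.1500×275.1 + 0.0700×244.5 + 0.0900×432.0 + 0.4600×165.9 + 0.0700×254.7 + 0.0600×254.4 + 0.1000×257.6 = 232.4270 per 100000.

232.43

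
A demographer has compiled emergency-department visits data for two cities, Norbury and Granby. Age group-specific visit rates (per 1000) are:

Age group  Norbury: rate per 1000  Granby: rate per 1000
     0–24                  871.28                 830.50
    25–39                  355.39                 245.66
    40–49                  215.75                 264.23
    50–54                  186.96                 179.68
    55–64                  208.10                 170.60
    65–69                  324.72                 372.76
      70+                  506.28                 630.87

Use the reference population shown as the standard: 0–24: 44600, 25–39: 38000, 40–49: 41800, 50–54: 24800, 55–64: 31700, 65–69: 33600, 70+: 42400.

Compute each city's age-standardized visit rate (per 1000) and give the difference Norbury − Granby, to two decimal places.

-6.09

Standard total = 256900; weights = 0.1736, 0.1479, 0.1627, 0.0965, 0.1234, 0.1308, 0.1650.
Norbury: 0.1736×871.28 + 0.1479×355.39 + 0.1627×215.75 + 0.0965×186.96 + 0.1234×208.10 + 0.1308×324.72 + 0.1650×506.28 = 408.6902 per 1000.
Granby: 0.1736×830.50 + 0.1479×245.66 + 0.1627×264.23 + 0.0965×179.68 + 0.1234×170.60 + 0.1308×372.76 + 0.1650×630.87 = 414.7836 per 1000.
Difference = 408.6902 − 414.7836 = -6.0934.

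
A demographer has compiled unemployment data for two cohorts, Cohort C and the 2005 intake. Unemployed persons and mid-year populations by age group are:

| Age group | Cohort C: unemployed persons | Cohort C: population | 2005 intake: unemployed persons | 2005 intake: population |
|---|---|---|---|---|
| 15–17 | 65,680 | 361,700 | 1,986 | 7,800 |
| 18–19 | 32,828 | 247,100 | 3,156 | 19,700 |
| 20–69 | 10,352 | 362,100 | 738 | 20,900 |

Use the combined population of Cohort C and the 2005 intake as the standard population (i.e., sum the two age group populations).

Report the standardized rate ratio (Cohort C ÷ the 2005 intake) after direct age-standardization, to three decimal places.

0.755

Age-specific rates per 1,000 for Cohort C: 181.587, 132.853, 28.589.
For the 2005 intake: 254.615, 160.203, 35.311.
Combined standard total = 1,019,300; weights = 0.3625, 0.2617, 0.3757.
Cohort C: 0.3625×181.587 + 0.2617×132.853 + 0.3757×28.589 = 111.3422 per 1,000.
The 2005 intake: 0.3625×254.615 + 0.2617×160.203 + 0.3757×35.311 = 147.4999 per 1,000.
Ratio = 111.3422 ÷ 147.4999 = 0.75486.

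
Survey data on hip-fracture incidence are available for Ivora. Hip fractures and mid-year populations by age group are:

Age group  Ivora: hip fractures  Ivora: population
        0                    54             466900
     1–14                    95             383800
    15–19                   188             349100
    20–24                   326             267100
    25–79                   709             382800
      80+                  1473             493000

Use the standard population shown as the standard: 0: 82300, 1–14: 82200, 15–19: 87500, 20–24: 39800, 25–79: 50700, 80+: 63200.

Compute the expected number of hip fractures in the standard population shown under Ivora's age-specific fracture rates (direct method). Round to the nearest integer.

Age-specific rates per 100000 for Ivora: 11.57, 24.75, 53.85, 122.05, 185.21, 298.78.
Expected hip fractures = Σ (standard pop × age-specific rate ÷ 100000)
= 82300×11.57/100000 + 82200×24.75/100000 + 87500×53.85/100000 + 39800×122.05/100000 + 50700×185.21/100000 + 63200×298.78/100000
= 9.52 + 20.35 + 47.12 + 48.58 + 93.90 + 188.83 = 408.30.

408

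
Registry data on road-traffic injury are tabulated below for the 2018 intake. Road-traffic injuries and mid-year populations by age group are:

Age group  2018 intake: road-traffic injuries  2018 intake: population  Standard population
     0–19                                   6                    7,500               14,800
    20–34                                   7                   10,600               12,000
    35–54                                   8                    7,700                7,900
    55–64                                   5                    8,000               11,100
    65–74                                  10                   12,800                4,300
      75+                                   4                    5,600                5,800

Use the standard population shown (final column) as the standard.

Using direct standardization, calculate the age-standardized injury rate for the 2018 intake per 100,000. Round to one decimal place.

Age-specific rates per 100,000 for the 2018 intake: 80.00, 66.04, 103.90, 62.50, 78.12, 71.43.
Standard total = 55,900; weights = 0.2648, 0.2147, 0.1413, 0.1986, 0.0769, 0.1038.
Standardized rate: 0.2648×80.00 + 0.2147×66.04 + 0.1413×103.90 + 0.1986×62.50 + 0.0769×78.12 + 0.1038×71.43 = 75.8713 per 100,000.

75.9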